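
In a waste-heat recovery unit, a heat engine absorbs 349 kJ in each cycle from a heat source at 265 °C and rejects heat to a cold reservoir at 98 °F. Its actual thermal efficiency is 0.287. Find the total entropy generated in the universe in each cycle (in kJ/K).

ΔS_univ ≈ 0.155 kJ/K

T_H = 265 °C → 265 + 273.15 = 538.15 K.
T_C = 98 °F → (98 − 32) × 5/9 = 36.67 °C = 309.82 K.
W = η·Q_H = 0.287 × 349 = 100.2 kJ, so Q_C = Q_H − W = 248.8 kJ.
Entropy balance on the reservoirs: −Q_H/T_H = -0.6485 kJ/K, +Q_C/T_C = 0.8032 kJ/K.
ΔS_univ = −Q_H/T_H + Q_C/T_C = 0.155 kJ/K (> 0, since η = 0.287 < η_Carnot = 0.424).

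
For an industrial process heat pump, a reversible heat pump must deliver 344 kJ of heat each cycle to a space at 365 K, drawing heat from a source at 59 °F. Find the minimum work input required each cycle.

W_in ≈ 72.4 kJ

T_C = 59 °F → (59 − 32) × 5/9 = 15.00 °C = 288.15 K.
COP_HP = T_H/(T_H − T_C) = 365.00/76.85 = 4.7495.
W = Q_H/COP_HP = 344/4.7495 = 72.4 kJ.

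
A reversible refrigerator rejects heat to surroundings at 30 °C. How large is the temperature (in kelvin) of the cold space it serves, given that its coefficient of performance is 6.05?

T_H = 30 °C → 30 + 273.15 = 303.15 K.
COP_R = T_C/(T_H − T_C) ⇒ T_C = T_H·COP_R/(1 + COP_R) = 303.15 × 6.05/(1 + 6.05) = 260.1 K.

T_C ≈ 260.1 K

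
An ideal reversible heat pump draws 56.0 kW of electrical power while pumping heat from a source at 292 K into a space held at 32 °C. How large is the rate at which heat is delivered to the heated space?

Q̇_H ≈ 1299 kW

T_H = 32 °C → 32 + 273.15 = 305.15 K.
The Carnot heat-pump COP is COP_HP = T_H/(T_H − T_C) = 305.15/13.15 = 23.2053.
Q_H = COP_HP · W = 23.2053 × 56.0 = 1299 kW.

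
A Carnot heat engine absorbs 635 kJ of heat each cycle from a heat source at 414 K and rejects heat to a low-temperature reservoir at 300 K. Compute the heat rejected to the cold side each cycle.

Q_C ≈ 460.1 kJ

For a reversible engine, η = 1 − T_C/T_H = 1 − 300.00/414.00 = 0.2754.
For a reversible cycle Q_C/Q_H = T_C/T_H, so Q_C = 635 × 300.00/414.00 = 460.1 kJ.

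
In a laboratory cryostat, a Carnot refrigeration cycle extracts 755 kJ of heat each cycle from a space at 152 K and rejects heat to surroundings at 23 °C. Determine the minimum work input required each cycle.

T_H = 23 °C → 23 + 273.15 = 296.15 K.
COP_R = T_C/(T_H − T_C) = 152.00/144.15 = 1.0545.
W = Q_C/COP_R = 755/1.0545 = 716 kJ.

W_in ≈ 716 kJ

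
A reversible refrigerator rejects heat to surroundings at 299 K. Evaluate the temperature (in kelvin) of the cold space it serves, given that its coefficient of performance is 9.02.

COP_R = T_C/(T_H − T_C) ⇒ T_C = T_H·COP_R/(1 + COP_R) = 299.00 × 9.02/(1 + 9.02) = 269 K.

T_C ≈ 269 K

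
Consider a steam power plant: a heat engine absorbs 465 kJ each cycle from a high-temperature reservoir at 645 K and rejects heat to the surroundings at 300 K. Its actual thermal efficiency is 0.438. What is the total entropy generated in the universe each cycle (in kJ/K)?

ΔS_univ ≈ 0.150 kJ/K

W = η·Q_H = 0.438 × 465 = 203.7 kJ, so Q_C = Q_H − W = 261.3 kJ.
Entropy balance on the reservoirs: −Q_H/T_H = -0.7209 kJ/K, +Q_C/T_C = 0.8711 kJ/K.
ΔS_univ = −Q_H/T_H + Q_C/T_C = 0.150 kJ/K (> 0, since η = 0.438 < η_Carnot = 0.535).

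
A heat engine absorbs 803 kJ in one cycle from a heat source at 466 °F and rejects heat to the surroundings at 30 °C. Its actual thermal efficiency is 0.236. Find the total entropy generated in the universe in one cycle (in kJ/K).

ΔS_univ ≈ 0.462 kJ/K

T_H = 466 °F → (466 − 32) × 5/9 = 241.11 °C = 514.26 K.
T_C = 30 °C → 30 + 273.15 = 303.15 K.
W = η·Q_H = 0.236 × 803 = 189.5 kJ, so Q_C = Q_H − W = 613.5 kJ.
Reservoir entropy changes: ΔS_H = −Q_H/T_H = −803/514.26 = -1.561 kJ/K and ΔS_C = +Q_C/T_C = 613.5/303.15 = 2.024 kJ/K.
ΔS_univ = −Q_H/T_H + Q_C/T_C = 0.462 kJ/K (> 0, since η = 0.236 < η_Carnot = 0.411).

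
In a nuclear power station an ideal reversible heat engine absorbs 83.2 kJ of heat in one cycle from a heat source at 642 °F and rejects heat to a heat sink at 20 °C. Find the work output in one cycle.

W ≈ 43.3 kJ

T_H = 642 °F → (642 − 32) × 5/9 = 338.89 °C = 612.04 K.
T_C = 20 °C → 20 + 273.15 = 293.15 K.
For a reversible engine, η = 1 − T_C/T_H = 1 − 293.15/612.04 = 0.5210.
W = η·Q_H = 0.5210 × 83.2 = 43.3 kJ.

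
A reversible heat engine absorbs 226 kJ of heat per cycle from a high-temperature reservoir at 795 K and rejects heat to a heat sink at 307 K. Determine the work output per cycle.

W ≈ 139 kJ

Since the cycle is reversible, η = 1 − T_C/T_H = 1 − 307.00/795.00 = 0.6138.
W = η·Q_H = 0.6138 × 226 = 139 kJ.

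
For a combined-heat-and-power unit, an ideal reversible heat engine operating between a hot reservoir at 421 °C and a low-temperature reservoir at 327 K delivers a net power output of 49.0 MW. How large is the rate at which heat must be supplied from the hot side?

T_H = 421 °C → 421 + 273.15 = 694.15 K.
The Carnot efficiency is η = 1 − T_C/T_H = 1 − 327.00/694.15 = 0.5289.
Q_H = W/η = 49.0/0.5289 = 92.64 MW.

Q̇_H ≈ 92.64 MW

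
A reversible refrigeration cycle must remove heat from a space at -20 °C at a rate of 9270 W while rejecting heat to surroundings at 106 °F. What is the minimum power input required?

Ẇ_in ≈ 2240 W

T_H = 106 °F → (106 − 32) × 5/9 = 41.11 °C = 314.26 K.
T_C = -20 °C → -20 + 273.15 = 253.15 K.
The reversible coefficient of performance is COP_R = T_C/(T_H − T_C) = 253.15/61.11 = 4.1425.
W = Q_C/COP_R = 9270/4.1425 = 2240 W.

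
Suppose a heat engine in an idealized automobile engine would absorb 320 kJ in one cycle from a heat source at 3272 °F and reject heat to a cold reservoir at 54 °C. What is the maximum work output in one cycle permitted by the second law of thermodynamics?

T_H = 3272 °F → (3272 − 32) × 5/9 = 1800.00 °C = 2073.15 K.
T_C = 54 °C → 54 + 273.15 = 327.15 K.
By the Carnot theorem, η_max = 1 − T_C/T_H = 1 − 327.15/2073.15 = 0.8422.
W_max = η_max · Q_H = 0.8422 × 320 = 270 kJ.

W_max ≈ 270 kJ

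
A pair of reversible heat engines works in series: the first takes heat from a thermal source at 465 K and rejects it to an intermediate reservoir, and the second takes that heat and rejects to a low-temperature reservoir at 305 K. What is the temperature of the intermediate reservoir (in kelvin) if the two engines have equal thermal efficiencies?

T_m ≈ 377 K

Equal efficiencies require 1 − T_m/T_H = 1 − T_C/T_m, i.e. T_m/T_H = T_C/T_m, so T_m = √(T_H·T_C) = √(465.00 × 305.00) = 377 K.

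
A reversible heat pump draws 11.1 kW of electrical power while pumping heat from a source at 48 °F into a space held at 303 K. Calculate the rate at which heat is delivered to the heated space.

T_C = 48 °F → (48 − 32) × 5/9 = 8.89 °C = 282.04 K.
For a reversible heat pump, COP_HP = T_H/(T_H − T_C) = 303.00/20.96 = 14.4553.
Q_H = COP_HP · W = 14.4553 × 11.1 = 160 kW.

Q̇_H ≈ 160 kW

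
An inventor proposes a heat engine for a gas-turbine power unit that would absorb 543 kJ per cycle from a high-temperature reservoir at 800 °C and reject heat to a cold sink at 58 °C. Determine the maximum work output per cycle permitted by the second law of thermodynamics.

W_max ≈ 375 kJ

T_H = 800 °C → 800 + 273.15 = 1073.15 K.
T_C = 58 °C → 58 + 273.15 = 331.15 K.
The second-law ceiling is the Carnot efficiency, η_max = 1 − T_C/T_H = 1 − 331.15/1073.15 = 0.6914.
W_max = η_max · Q_H = 0.6914 × 543 = 375 kJ.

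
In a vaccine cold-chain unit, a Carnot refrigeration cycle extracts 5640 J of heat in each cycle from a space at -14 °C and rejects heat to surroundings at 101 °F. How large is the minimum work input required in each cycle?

W_in ≈ 1140 J

T_H = 101 °F → (101 − 32) × 5/9 = 38.33 °C = 311.48 K.
T_C = -14 °C → -14 + 273.15 = 259.15 K.
For a reversible refrigerator, COP_R = T_C/(T_H − T_C) = 259.15/52.33 = 4.9519.
W = Q_C/COP_R = 5640/4.9519 = 1140 J.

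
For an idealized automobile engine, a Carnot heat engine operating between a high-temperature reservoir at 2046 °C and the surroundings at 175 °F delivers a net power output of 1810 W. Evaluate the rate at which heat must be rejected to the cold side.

Q̇_C ≈ 324.5 W

T_H = 2046 °C → 2046 + 273.15 = 2319.15 K.
T_C = 175 °F → (175 − 32) × 5/9 = 79.44 °C = 352.59 K.
For a reversible engine, η = 1 − T_C/T_H = 1 − 352.59/2319.15 = 0.8480.
Since Q_C/Q_H = T_C/T_H and Q_H = W/η, Q_C = W·T_C/(T_H − T_C) = 1810 × 352.59/1966.56 = 324.5 W.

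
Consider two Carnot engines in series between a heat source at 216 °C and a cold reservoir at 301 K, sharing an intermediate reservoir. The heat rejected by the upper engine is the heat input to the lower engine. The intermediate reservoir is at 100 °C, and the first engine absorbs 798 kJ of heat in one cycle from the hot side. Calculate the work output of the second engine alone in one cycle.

T_H = 216 °C → 216 + 273.15 = 489.15 K.
T_m = 100 °C → 100 + 273.15 = 373.15 K.
Heat entering the second stage: Q_m = Q_H·(T_m/T_H) = 798 × 373.15/489.15 = 609 kJ.
Second-stage efficiency η₂ = 1 − T_C/T_m = 1 − 301.00/373.15 = 0.1934, so W₂ = η₂·Q_m = 118 kJ.

W₂ ≈ 118 kJ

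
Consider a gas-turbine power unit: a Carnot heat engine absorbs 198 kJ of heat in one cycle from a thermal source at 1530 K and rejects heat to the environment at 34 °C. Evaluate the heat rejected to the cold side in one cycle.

Q_C ≈ 39.75 kJ

T_C = 34 °C → 34 + 273.15 = 307.15 K.
Carnot efficiency: η = 1 − T_C/T_H = 1 − 307.15/1530.00 = 0.7992.
For a reversible cycle Q_C/Q_H = T_C/T_H, so Q_C = 198 × 307.15/1530.00 = 39.75 kJ.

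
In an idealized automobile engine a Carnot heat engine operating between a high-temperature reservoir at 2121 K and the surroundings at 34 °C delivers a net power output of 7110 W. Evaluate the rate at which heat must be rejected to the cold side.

Q̇_C ≈ 1204 W

T_C = 34 °C → 34 + 273.15 = 307.15 K.
The Carnot efficiency is η = 1 − T_C/T_H = 1 − 307.15/2121.00 = 0.8552.
Since Q_C/Q_H = T_C/T_H and Q_H = W/η, Q_C = W·T_C/(T_H − T_C) = 7110 × 307.15/1813.85 = 1204 W.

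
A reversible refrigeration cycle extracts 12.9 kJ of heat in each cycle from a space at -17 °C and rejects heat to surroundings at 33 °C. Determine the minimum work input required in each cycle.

T_H = 33 °C → 33 + 273.15 = 306.15 K.
T_C = -17 °C → -17 + 273.15 = 256.15 K.
The reversible coefficient of performance is COP_R = T_C/(T_H − T_C) = 256.15/50.00 = 5.1230.
W = Q_C/COP_R = 12.9/5.1230 = 2.518 kJ.

W_in ≈ 2.518 kJ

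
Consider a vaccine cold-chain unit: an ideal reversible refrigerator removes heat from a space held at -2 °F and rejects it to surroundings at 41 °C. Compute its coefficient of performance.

T_H = 41 °C → 41 + 273.15 = 314.15 K.
T_C = -2 °F → (-2 − 32) × 5/9 = -18.89 °C = 254.26 K.
Carnot COP: COP_R = T_C/(T_H − T_C) = 254.26/(314.15 − 254.26) = 4.246.

COP_R ≈ 4.246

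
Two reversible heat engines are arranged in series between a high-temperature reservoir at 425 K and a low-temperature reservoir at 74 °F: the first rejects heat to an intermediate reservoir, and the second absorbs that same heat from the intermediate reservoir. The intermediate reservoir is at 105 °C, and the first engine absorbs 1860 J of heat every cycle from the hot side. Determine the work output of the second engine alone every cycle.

T_C = 74 °F → (74 − 32) × 5/9 = 23.33 °C = 296.48 K.
T_m = 105 °C → 105 + 273.15 = 378.15 K.
Heat entering the second stage: Q_m = Q_H·(T_m/T_H) = 1860 × 378.15/425.00 = 1650 J.
Second-stage efficiency η₂ = 1 − T_C/T_m = 1 − 296.48/378.15 = 0.2160, so W₂ = η₂·Q_m = 357 J.

W₂ ≈ 357 J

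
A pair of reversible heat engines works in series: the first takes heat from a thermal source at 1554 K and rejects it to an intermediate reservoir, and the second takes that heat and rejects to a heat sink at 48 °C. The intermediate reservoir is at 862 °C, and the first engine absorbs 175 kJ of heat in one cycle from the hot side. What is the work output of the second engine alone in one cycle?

W₂ ≈ 91.7 kJ

T_C = 48 °C → 48 + 273.15 = 321.15 K.
T_m = 862 °C → 862 + 273.15 = 1135.15 K.
Heat entering the second stage: Q_m = Q_H·(T_m/T_H) = 175 × 1135.15/1554.00 = 128 kJ.
Second-stage efficiency η₂ = 1 − T_C/T_m = 1 − 321.15/1135.15 = 0.7171, so W₂ = η₂·Q_m = 91.7 kJ.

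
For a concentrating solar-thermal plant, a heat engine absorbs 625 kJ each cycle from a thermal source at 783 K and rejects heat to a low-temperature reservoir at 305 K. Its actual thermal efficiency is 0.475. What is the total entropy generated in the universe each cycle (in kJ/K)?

W = η·Q_H = 0.475 × 625 = 296.9 kJ, so Q_C = Q_H − W = 328.1 kJ.
The hot reservoir loses entropy Q_H/T_H = 625/783.00 = 0.7982 kJ/K; the cold reservoir gains Q_C/T_C = 328.1/305.00 = 1.076 kJ/K.
ΔS_univ = −Q_H/T_H + Q_C/T_C = 0.2776 kJ/K (> 0, since η = 0.475 < η_Carnot = 0.610).

ΔS_univ ≈ 0.2776 kJ/K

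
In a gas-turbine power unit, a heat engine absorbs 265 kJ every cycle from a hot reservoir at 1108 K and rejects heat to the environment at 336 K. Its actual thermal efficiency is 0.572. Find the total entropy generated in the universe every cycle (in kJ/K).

ΔS_univ ≈ 0.0984 kJ/K

W = η·Q_H = 0.572 × 265 = 151.6 kJ, so Q_C = Q_H − W = 113.4 kJ.
The hot reservoir loses entropy Q_H/T_H = 265/1108.00 = 0.2392 kJ/K; the cold reservoir gains Q_C/T_C = 113.4/336.00 = 0.3376 kJ/K.
ΔS_univ = −Q_H/T_H + Q_C/T_C = 0.0984 kJ/K (> 0, since η = 0.572 < η_Carnot = 0.697).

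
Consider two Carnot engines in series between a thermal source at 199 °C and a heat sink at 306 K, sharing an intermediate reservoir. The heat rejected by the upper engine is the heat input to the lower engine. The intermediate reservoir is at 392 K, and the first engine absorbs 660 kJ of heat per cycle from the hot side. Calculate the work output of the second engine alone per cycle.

T_H = 199 °C → 199 + 273.15 = 472.15 K.
Heat entering the second stage: Q_m = Q_H·(T_m/T_H) = 660 × 392.00/472.15 = 548.0 kJ.
Second-stage efficiency η₂ = 1 − T_C/T_m = 1 − 306.00/392.00 = 0.2194, so W₂ = η₂·Q_m = 120.2 kJ.

W₂ ≈ 120.2 kJ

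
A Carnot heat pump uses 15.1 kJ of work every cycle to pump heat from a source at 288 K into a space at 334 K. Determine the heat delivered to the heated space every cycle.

The Carnot heat-pump COP is COP_HP = T_H/(T_H − T_C) = 334.00/46.00 = 7.2609.
Q_H = COP_HP · W = 7.2609 × 15.1 = 109.6 kJ.

Q_H ≈ 109.6 kJ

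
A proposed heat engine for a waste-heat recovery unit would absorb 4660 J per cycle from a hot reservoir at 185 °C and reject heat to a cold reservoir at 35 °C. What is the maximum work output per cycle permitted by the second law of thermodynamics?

W_max ≈ 1526 J

T_H = 185 °C → 185 + 273.15 = 458.15 K.
T_C = 35 °C → 35 + 273.15 = 308.15 K.
The second-law ceiling is the Carnot efficiency, η_max = 1 − T_C/T_H = 1 − 308.15/458.15 = 0.3274.
W_max = η_max · Q_H = 0.3274 × 4660 = 1526 J.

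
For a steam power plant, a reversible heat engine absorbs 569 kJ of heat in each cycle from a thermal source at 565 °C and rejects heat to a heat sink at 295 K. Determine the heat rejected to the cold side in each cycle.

T_H = 565 °C → 565 + 273.15 = 838.15 K.
The Carnot efficiency is η = 1 − T_C/T_H = 1 − 295.00/838.15 = 0.6480.
For a reversible cycle Q_C/Q_H = T_C/T_H, so Q_C = 569 × 295.00/838.15 = 200.3 kJ.

Q_C ≈ 200.3 kJ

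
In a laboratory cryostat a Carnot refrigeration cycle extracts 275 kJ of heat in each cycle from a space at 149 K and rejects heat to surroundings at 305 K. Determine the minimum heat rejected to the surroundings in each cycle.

For a reversible cycle Q_H/Q_C = T_H/T_C, so Q_H = Q_C·T_H/T_C = 275 × 305.00/149.00 = 562.9 kJ.

Q_H ≈ 562.9 kJ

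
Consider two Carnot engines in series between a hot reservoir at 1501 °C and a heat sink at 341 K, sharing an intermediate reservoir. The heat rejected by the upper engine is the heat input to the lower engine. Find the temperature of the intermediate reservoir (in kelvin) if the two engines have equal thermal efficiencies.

T_m ≈ 778 K

T_H = 1501 °C → 1501 + 273.15 = 1774.15 K.
Equal efficiencies require 1 − T_m/T_H = 1 − T_C/T_m, i.e. T_m/T_H = T_C/T_m, so T_m = √(T_H·T_C) = √(1774.15 × 341.00) = 778 K.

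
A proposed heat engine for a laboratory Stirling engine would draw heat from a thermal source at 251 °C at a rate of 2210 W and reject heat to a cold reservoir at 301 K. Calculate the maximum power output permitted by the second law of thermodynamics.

T_H = 251 °C → 251 + 273.15 = 524.15 K.
By the Carnot theorem, η_max = 1 − T_C/T_H = 1 − 301.00/524.15 = 0.4257.
W_max = η_max · Q_H = 0.4257 × 2210 = 941 W.

Ẇ_max ≈ 941 W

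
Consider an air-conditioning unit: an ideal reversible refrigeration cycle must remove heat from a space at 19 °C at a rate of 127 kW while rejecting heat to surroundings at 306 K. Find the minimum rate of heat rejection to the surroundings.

Q̇_H ≈ 133.0 kW

T_C = 19 °C → 19 + 273.15 = 292.15 K.
For a reversible cycle Q_H/Q_C = T_H/T_C, so Q_H = Q_C·T_H/T_C = 127 × 306.00/292.15 = 133.0 kW.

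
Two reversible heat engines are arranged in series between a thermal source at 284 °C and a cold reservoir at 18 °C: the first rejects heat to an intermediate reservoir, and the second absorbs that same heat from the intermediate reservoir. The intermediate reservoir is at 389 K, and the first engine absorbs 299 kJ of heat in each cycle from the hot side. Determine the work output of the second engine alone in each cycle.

W₂ ≈ 52.51 kJ

T_H = 284 °C → 284 + 273.15 = 557.15 K.
T_C = 18 °C → 18 + 273.15 = 291.15 K.
Heat entering the second stage: Q_m = Q_H·(T_m/T_H) = 299 × 389.00/557.15 = 208.8 kJ.
Second-stage efficiency η₂ = 1 − T_C/T_m = 1 − 291.15/389.00 = 0.2515, so W₂ = η₂·Q_m = 52.51 kJ.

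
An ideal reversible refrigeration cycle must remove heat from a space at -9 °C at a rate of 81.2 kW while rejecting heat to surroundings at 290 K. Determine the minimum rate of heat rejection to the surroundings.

Q̇_H ≈ 89.1 kW

T_C = -9 °C → -9 + 273.15 = 264.15 K.
For a reversible cycle Q_H/Q_C = T_H/T_C, so Q_H = Q_C·T_H/T_C = 81.2 × 290.00/264.15 = 89.1 kW.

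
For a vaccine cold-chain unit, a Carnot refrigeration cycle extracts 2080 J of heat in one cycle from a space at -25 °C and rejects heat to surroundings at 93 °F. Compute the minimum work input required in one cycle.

W_in ≈ 494 J

T_H = 93 °F → (93 − 32) × 5/9 = 33.89 °C = 307.04 K.
T_C = -25 °C → -25 + 273.15 = 248.15 K.
The reversible coefficient of performance is COP_R = T_C/(T_H − T_C) = 248.15/58.89 = 4.2139.
W = Q_C/COP_R = 2080/4.2139 = 494 J.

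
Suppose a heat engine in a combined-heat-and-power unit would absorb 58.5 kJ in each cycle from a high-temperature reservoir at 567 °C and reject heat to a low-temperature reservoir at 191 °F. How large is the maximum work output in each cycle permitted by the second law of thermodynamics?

T_H = 567 °C → 567 + 273.15 = 840.15 K.
T_C = 191 °F → (191 − 32) × 5/9 = 88.33 °C = 361.48 K.
The upper bound on efficiency is η_max = 1 − T_C/T_H = 1 − 361.48/840.15 = 0.5697.
W_max = η_max · Q_H = 0.5697 × 58.5 = 33.3 kJ.

W_max ≈ 33.3 kJ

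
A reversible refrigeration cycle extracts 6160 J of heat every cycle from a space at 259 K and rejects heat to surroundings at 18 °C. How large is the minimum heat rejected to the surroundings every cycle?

Q_H ≈ 6920 J

T_H = 18 °C → 18 + 273.15 = 291.15 K.
For a reversible cycle Q_H/Q_C = T_H/T_C, so Q_H = Q_C·T_H/T_C = 6160 × 291.15/259.00 = 6920 J.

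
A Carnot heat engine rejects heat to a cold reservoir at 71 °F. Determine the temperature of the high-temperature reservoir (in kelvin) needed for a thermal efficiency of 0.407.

T_C = 71 °F → (71 − 32) × 5/9 = 21.67 °C = 294.82 K.
From η = 1 − T_C/T_H, solving for T_H gives T_H = T_C/(1 − η) = 294.82/(1 − 0.407) = 497 K.

T_H ≈ 497 K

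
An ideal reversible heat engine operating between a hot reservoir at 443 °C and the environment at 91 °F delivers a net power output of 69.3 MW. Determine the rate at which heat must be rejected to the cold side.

Q̇_C ≈ 51.68 MW

T_H = 443 °C → 443 + 273.15 = 716.15 K.
T_C = 91 °F → (91 − 32) × 5/9 = 32.78 °C = 305.93 K.
The Carnot efficiency is η = 1 − T_C/T_H = 1 − 305.93/716.15 = 0.5728.
Since Q_C/Q_H = T_C/T_H and Q_H = W/η, Q_C = W·T_C/(T_H − T_C) = 69.3 × 305.93/410.22 = 51.68 MW.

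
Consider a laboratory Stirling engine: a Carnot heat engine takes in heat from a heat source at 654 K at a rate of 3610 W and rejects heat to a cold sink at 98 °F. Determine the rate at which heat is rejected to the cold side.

Q̇_C ≈ 1710 W

T_C = 98 °F → (98 − 32) × 5/9 = 36.67 °C = 309.82 K.
Since the cycle is reversible, η = 1 − T_C/T_H = 1 − 309.82/654.00 = 0.5263.
For a reversible cycle Q_C/Q_H = T_C/T_H, so Q_C = 3610 × 309.82/654.00 = 1710 W.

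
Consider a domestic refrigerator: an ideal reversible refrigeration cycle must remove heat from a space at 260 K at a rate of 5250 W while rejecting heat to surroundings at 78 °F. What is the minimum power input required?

Ẇ_in ≈ 781.6 W

T_H = 78 °F → (78 − 32) × 5/9 = 25.56 °C = 298.71 K.
Carnot COP: COP_R = T_C/(T_H − T_C) = 260.00/38.71 = 6.7174.
W = Q_C/COP_R = 5250/6.7174 = 781.6 W.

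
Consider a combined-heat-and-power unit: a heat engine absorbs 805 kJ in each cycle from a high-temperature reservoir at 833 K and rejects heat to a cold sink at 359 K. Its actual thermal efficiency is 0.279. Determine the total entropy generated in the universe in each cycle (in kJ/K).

W = η·Q_H = 0.279 × 805 = 224.6 kJ, so Q_C = Q_H − W = 580.4 kJ.
Entropy balance on the reservoirs: −Q_H/T_H = -0.9664 kJ/K, +Q_C/T_C = 1.617 kJ/K.
ΔS_univ = −Q_H/T_H + Q_C/T_C = 0.650 kJ/K (> 0, since η = 0.279 < η_Carnot = 0.569).

ΔS_univ ≈ 0.650 kJ/K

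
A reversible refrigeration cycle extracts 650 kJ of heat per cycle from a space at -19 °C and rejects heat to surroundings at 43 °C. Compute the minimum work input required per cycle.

T_H = 43 °C → 43 + 273.15 = 316.15 K.
T_C = -19 °C → -19 + 273.15 = 254.15 K.
For a reversible refrigerator, COP_R = T_C/(T_H − T_C) = 254.15/62.00 = 4.0992.
W = Q_C/COP_R = 650/4.0992 = 159 kJ.

W_in ≈ 159 kJ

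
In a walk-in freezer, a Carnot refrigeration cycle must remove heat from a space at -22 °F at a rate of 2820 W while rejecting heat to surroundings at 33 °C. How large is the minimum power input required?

Ẇ_in ≈ 731 W

T_H = 33 °C → 33 + 273.15 = 306.15 K.
T_C = -22 °F → (-22 − 32) × 5/9 = -30.00 °C = 243.15 K.
Carnot COP: COP_R = T_C/(T_H − T_C) = 243.15/63.00 = 3.8595.
W = Q_C/COP_R = 2820/3.8595 = 731 W.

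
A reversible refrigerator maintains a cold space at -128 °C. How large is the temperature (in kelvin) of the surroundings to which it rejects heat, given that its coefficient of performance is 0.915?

T_H ≈ 304 K

T_C = -128 °C → -128 + 273.15 = 145.15 K.
COP_R = T_C/(T_H − T_C) ⇒ T_H = T_C·(1 + 1/COP_R) = 145.15 × (1 + 1/0.915) = 304 K.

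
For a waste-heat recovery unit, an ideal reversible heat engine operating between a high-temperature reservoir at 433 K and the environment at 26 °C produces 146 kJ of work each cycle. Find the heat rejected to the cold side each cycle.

T_C = 26 °C → 26 + 273.15 = 299.15 K.
For a reversible engine, η = 1 − T_C/T_H = 1 − 299.15/433.00 = 0.3091.
Since Q_C/Q_H = T_C/T_H and Q_H = W/η, Q_C = W·T_C/(T_H − T_C) = 146 × 299.15/133.85 = 326 kJ.

Q_C ≈ 326 kJ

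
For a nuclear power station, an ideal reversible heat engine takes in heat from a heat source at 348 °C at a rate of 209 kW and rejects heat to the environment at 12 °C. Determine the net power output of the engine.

T_H = 348 °C → 348 + 273.15 = 621.15 K.
T_C = 12 °C → 12 + 273.15 = 285.15 K.
Since the cycle is reversible, η = 1 − T_C/T_H = 1 − 285.15/621.15 = 0.5409.
W = η·Q_H = 0.5409 × 209 = 113 kW.

Ẇ ≈ 113 kW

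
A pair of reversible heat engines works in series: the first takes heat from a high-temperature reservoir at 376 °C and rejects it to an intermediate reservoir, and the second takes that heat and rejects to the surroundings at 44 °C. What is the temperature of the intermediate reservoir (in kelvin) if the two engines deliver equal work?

T_H = 376 °C → 376 + 273.15 = 649.15 K.
T_C = 44 °C → 44 + 273.15 = 317.15 K.
For reversible stages Q_m = Q_H·(T_m/T_H). Setting W₁ = Q_H(1 − T_m/T_H) equal to W₂ = Q_m(1 − T_C/T_m) = Q_H·(T_m − T_C)/T_H gives T_H − T_m = T_m − T_C, so T_m = (T_H + T_C)/2 = (649.15 + 317.15)/2 = 483.1 K.

T_m ≈ 483.1 K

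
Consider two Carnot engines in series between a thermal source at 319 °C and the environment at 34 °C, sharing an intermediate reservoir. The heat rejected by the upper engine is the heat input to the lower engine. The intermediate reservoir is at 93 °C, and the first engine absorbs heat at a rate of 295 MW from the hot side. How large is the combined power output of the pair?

Ẇ_total ≈ 142 MW

T_H = 319 °C → 319 + 273.15 = 592.15 K.
T_C = 34 °C → 34 + 273.15 = 307.15 K.
Two reversible stages in series are equivalent to a single Carnot engine between T_H and T_C, so η_total = 1 − T_C/T_H = 1 − 307.15/592.15 = 0.4813.
W_total = η_total · Q_H = 0.4813 × 295 = 142 MW.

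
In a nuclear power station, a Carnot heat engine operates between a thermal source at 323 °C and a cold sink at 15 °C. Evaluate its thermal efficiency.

T_H = 323 °C → 323 + 273.15 = 596.15 K.
T_C = 15 °C → 15 + 273.15 = 288.15 K.
Since the cycle is reversible, η = 1 − T_C/T_H = 1 − 288.15/596.15 = 0.5166.

η ≈ 0.5166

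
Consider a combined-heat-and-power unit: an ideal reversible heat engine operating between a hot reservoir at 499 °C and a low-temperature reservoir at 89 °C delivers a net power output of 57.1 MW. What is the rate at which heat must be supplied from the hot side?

Q̇_H ≈ 108 MW

T_H = 499 °C → 499 + 273.15 = 772.15 K.
T_C = 89 °C → 89 + 273.15 = 362.15 K.
η_rev = 1 − T_C/T_H = 1 − 362.15/772.15 = 0.5310.
Q_H = W/η = 57.1/0.5310 = 108 MW.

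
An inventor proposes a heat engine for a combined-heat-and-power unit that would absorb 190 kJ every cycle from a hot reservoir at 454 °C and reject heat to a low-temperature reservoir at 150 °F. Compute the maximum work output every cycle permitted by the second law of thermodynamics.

W_max ≈ 101.5 kJ

T_H = 454 °C → 454 + 273.15 = 727.15 K.
T_C = 150 °F → (150 − 32) × 5/9 = 65.56 °C = 338.71 K.
The second-law ceiling is the Carnot efficiency, η_max = 1 − T_C/T_H = 1 − 338.71/727.15 = 0.5342.
W_max = η_max · Q_H = 0.5342 × 190 = 101.5 kJ.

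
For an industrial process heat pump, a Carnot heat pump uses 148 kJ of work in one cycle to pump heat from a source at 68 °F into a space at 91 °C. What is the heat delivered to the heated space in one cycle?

T_H = 91 °C → 91 + 273.15 = 364.15 K.
T_C = 68 °F → (68 − 32) × 5/9 = 20.00 °C = 293.15 K.
For a reversible heat pump, COP_HP = T_H/(T_H − T_C) = 364.15/71.00 = 5.1289.
Q_H = COP_HP · W = 5.1289 × 148 = 759 kJ.

Q_H ≈ 759 kJ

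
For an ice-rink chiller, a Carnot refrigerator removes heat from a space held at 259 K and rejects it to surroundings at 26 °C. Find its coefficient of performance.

T_H = 26 °C → 26 + 273.15 = 299.15 K.
Carnot COP: COP_R = T_C/(T_H − T_C) = 259.00/(299.15 − 259.00) = 6.451.

COP_R ≈ 6.451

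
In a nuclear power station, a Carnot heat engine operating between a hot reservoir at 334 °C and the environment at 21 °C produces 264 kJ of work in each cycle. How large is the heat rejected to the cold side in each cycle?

T_H = 334 °C → 334 + 273.15 = 607.15 K.
T_C = 21 °C → 21 + 273.15 = 294.15 K.
Since the cycle is reversible, η = 1 − T_C/T_H = 1 − 294.15/607.15 = 0.5155.
Since Q_C/Q_H = T_C/T_H and Q_H = W/η, Q_C = W·T_C/(T_H − T_C) = 264 × 294.15/313.00 = 248 kJ.

Q_C ≈ 248 kJ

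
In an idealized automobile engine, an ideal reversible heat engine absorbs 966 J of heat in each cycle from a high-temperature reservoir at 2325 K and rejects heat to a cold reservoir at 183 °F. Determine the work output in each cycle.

W ≈ 818 J

T_C = 183 °F → (183 − 32) × 5/9 = 83.89 °C = 357.04 K.
Carnot efficiency: η = 1 − T_C/T_H = 1 − 357.04/2325.00 = 0.8464.
W = η·Q_H = 0.8464 × 966 = 818 J.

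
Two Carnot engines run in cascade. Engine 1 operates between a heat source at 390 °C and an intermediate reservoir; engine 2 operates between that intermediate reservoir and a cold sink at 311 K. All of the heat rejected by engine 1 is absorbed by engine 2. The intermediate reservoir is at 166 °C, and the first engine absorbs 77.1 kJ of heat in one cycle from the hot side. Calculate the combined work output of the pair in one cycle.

T_H = 390 °C → 390 + 273.15 = 663.15 K.
Two reversible stages in series are equivalent to a single Carnot engine between T_H and T_C, so η_total = 1 − T_C/T_H = 1 − 311.00/663.15 = 0.5310.
W_total = η_total · Q_H = 0.5310 × 77.1 = 40.9 kJ.

W_total ≈ 40.9 kJ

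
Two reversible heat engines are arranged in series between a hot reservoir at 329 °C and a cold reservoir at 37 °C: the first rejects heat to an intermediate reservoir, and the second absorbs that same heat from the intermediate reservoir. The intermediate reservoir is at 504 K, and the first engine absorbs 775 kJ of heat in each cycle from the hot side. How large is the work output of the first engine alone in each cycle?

W₁ ≈ 126 kJ

T_H = 329 °C → 329 + 273.15 = 602.15 K.
T_C = 37 °C → 37 + 273.15 = 310.15 K.
First-stage efficiency η₁ = 1 − T_m/T_H = 1 − 504.00/602.15 = 0.1630.
W₁ = η₁·Q_H = 0.1630 × 775 = 126 kJ.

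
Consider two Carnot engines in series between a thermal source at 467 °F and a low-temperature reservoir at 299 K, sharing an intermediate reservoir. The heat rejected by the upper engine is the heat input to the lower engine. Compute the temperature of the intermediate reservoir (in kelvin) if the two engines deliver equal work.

T_m ≈ 406.9 K

T_H = 467 °F → (467 − 32) × 5/9 = 241.67 °C = 514.82 K.
For reversible stages Q_m = Q_H·(T_m/T_H). Setting W₁ = Q_H(1 − T_m/T_H) equal to W₂ = Q_m(1 − T_C/T_m) = Q_H·(T_m − T_C)/T_H gives T_H − T_m = T_m − T_C, so T_m = (T_H + T_C)/2 = (514.82 + 299.00)/2 = 406.9 K.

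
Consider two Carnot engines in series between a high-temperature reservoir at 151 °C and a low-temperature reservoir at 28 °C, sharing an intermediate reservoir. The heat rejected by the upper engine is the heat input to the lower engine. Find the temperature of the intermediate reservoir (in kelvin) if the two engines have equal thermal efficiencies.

T_H = 151 °C → 151 + 273.15 = 424.15 K.
T_C = 28 °C → 28 + 273.15 = 301.15 K.
Equal efficiencies require 1 − T_m/T_H = 1 − T_C/T_m, i.e. T_m/T_H = T_C/T_m, so T_m = √(T_H·T_C) = √(424.15 × 301.15) = 357.4 K.

T_m ≈ 357.4 K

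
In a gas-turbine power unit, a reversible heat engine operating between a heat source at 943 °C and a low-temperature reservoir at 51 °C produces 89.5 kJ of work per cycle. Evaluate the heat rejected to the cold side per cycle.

Q_C ≈ 32.5 kJ

T_H = 943 °C → 943 + 273.15 = 1216.15 K.
T_C = 51 °C → 51 + 273.15 = 324.15 K.
The Carnot efficiency is η = 1 − T_C/T_H = 1 − 324.15/1216.15 = 0.7335.
Since Q_C/Q_H = T_C/T_H and Q_H = W/η, Q_C = W·T_C/(T_H − T_C) = 89.5 × 324.15/892.00 = 32.5 kJ.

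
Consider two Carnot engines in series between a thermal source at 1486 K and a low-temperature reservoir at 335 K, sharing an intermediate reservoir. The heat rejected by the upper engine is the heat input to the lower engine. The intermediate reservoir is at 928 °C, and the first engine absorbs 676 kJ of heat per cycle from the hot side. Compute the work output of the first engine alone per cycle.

W₁ ≈ 130 kJ

T_m = 928 °C → 928 + 273.15 = 1201.15 K.
First-stage efficiency η₁ = 1 − T_m/T_H = 1 − 1201.15/1486.00 = 0.1917.
W₁ = η₁·Q_H = 0.1917 × 676 = 130 kJ.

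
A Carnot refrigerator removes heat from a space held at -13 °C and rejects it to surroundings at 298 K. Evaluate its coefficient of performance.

COP_R ≈ 6.87

T_C = -13 °C → -13 + 273.15 = 260.15 K.
Carnot COP: COP_R = T_C/(T_H − T_C) = 260.15/(298.00 − 260.15) = 6.87.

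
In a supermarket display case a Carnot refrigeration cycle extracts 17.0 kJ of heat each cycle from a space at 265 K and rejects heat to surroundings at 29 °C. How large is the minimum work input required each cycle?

T_H = 29 °C → 29 + 273.15 = 302.15 K.
The reversible coefficient of performance is COP_R = T_C/(T_H − T_C) = 265.00/37.15 = 7.1332.
W = Q_C/COP_R = 17.0/7.1332 = 2.38 kJ.

W_in ≈ 2.38 kJ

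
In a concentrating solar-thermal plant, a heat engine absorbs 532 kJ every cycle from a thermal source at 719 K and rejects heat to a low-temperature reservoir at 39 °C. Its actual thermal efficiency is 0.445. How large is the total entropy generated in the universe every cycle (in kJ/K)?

T_C = 39 °C → 39 + 273.15 = 312.15 K.
W = η·Q_H = 0.445 × 532 = 236.7 kJ, so Q_C = Q_H − W = 295.3 kJ.
Reservoir entropy changes: ΔS_H = −Q_H/T_H = −532/719.00 = -0.7399 kJ/K and ΔS_C = +Q_C/T_C = 295.3/312.15 = 0.9459 kJ/K.
ΔS_univ = −Q_H/T_H + Q_C/T_C = 0.206 kJ/K (> 0, since η = 0.445 < η_Carnot = 0.566).

ΔS_univ ≈ 0.206 kJ/K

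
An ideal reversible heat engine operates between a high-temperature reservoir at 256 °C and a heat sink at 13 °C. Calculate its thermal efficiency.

η ≈ 0.459

T_H = 256 °C → 256 + 273.15 = 529.15 K.
T_C = 13 °C → 13 + 273.15 = 286.15 K.
The Carnot efficiency is η = 1 − T_C/T_H = 1 − 286.15/529.15 = 0.459.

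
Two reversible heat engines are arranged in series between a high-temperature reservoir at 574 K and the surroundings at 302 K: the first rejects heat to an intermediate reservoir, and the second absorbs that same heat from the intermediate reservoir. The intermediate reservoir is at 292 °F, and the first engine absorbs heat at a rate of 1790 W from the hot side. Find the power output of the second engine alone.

T_m = 292 °F → (292 − 32) × 5/9 = 144.44 °C = 417.59 K.
Heat entering the second stage: Q_m = Q_H·(T_m/T_H) = 1790 × 417.59/574.00 = 1300 W.
Second-stage efficiency η₂ = 1 − T_C/T_m = 1 − 302.00/417.59 = 0.2768, so W₂ = η₂·Q_m = 360 W.

Ẇ₂ ≈ 360 W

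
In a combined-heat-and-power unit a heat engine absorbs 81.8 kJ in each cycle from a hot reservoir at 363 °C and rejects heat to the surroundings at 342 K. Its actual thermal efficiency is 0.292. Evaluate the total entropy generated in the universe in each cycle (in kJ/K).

ΔS_univ ≈ 0.0408 kJ/K

T_H = 363 °C → 363 + 273.15 = 636.15 K.
W = η·Q_H = 0.292 × 81.8 = 23.89 kJ, so Q_C = Q_H − W = 57.91 kJ.
Reservoir entropy changes: ΔS_H = −Q_H/T_H = −81.8/636.15 = -0.1286 kJ/K and ΔS_C = +Q_C/T_C = 57.91/342.00 = 0.1693 kJ/K.
ΔS_univ = −Q_H/T_H + Q_C/T_C = 0.0408 kJ/K (> 0, since η = 0.292 < η_Carnot = 0.462).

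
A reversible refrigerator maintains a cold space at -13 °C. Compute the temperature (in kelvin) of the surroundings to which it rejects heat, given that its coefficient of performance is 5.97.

T_H ≈ 304 K

T_C = -13 °C → -13 + 273.15 = 260.15 K.
COP_R = T_C/(T_H − T_C) ⇒ T_H = T_C·(1 + 1/COP_R) = 260.15 × (1 + 1/5.97) = 304 K.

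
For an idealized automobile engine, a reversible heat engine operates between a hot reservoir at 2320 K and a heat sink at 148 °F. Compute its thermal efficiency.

T_C = 148 °F → (148 − 32) × 5/9 = 64.44 °C = 337.59 K.
The Carnot efficiency is η = 1 − T_C/T_H = 1 − 337.59/2320.00 = 0.854.

η ≈ 0.854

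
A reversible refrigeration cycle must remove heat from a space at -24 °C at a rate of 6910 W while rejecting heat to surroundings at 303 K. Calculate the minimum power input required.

T_C = -24 °C → -24 + 273.15 = 249.15 K.
COP_R = T_C/(T_H − T_C) = 249.15/53.85 = 4.6267.
W = Q_C/COP_R = 6910/4.6267 = 1490 W.

Ẇ_in ≈ 1490 W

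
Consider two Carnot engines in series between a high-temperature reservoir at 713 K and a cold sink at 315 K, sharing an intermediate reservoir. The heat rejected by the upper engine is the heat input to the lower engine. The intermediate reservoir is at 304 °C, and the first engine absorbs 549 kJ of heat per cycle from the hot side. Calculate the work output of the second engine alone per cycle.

W₂ ≈ 201.9 kJ

T_m = 304 °C → 304 + 273.15 = 577.15 K.
Heat entering the second stage: Q_m = Q_H·(T_m/T_H) = 549 × 577.15/713.00 = 444.4 kJ.
Second-stage efficiency η₂ = 1 − T_C/T_m = 1 − 315.00/577.15 = 0.4542, so W₂ = η₂·Q_m = 201.9 kJ.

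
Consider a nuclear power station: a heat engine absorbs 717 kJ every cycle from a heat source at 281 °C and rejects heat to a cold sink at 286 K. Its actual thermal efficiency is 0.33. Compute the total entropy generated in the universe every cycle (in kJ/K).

T_H = 281 °C → 281 + 273.15 = 554.15 K.
W = η·Q_H = 0.33 × 717 = 236.6 kJ, so Q_C = Q_H − W = 480.4 kJ.
Reservoir entropy changes: ΔS_H = −Q_H/T_H = −717/554.15 = -1.294 kJ/K and ΔS_C = +Q_C/T_C = 480.4/286.00 = 1.680 kJ/K.
ΔS_univ = −Q_H/T_H + Q_C/T_C = 0.3858 kJ/K (> 0, since η = 0.33 < η_Carnot = 0.484).

ΔS_univ ≈ 0.3858 kJ/K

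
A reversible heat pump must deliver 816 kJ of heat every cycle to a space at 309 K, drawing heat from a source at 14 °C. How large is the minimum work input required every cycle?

T_C = 14 °C → 14 + 273.15 = 287.15 K.
Reversible heating COP: COP_HP = T_H/(T_H − T_C) = 309.00/21.85 = 14.1419.
W = Q_H/COP_HP = 816/14.1419 = 57.7 kJ.

W_in ≈ 57.7 kJ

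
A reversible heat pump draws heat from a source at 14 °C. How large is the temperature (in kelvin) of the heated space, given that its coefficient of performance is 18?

T_H ≈ 304 K

T_C = 14 °C → 14 + 273.15 = 287.15 K.
COP_HP = T_H/(T_H − T_C) ⇒ T_H = T_C·COP_HP/(COP_HP − 1) = 287.15 × 18/(18 − 1) = 304 K.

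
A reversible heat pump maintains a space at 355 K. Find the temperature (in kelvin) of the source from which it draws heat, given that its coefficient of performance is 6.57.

COP_HP = T_H/(T_H − T_C) ⇒ T_C = T_H·(COP_HP − 1)/COP_HP = 355.00 × (6.57 − 1)/6.57 = 301 K.

T_C ≈ 301 K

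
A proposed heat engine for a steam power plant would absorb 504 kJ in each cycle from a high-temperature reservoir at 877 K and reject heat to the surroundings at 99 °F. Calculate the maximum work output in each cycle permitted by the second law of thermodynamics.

T_C = 99 °F → (99 − 32) × 5/9 = 37.22 °C = 310.37 K.
By the Carnot theorem, η_max = 1 − T_C/T_H = 1 − 310.37/877.00 = 0.6461.
W_max = η_max · Q_H = 0.6461 × 504 = 325.6 kJ.

W_max ≈ 325.6 kJ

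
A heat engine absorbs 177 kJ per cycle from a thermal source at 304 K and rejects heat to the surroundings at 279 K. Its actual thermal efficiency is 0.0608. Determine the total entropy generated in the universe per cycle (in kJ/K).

W = η·Q_H = 0.0608 × 177 = 10.76 kJ, so Q_C = Q_H − W = 166.2 kJ.
Reservoir entropy changes: ΔS_H = −Q_H/T_H = −177/304.00 = -0.5822 kJ/K and ΔS_C = +Q_C/T_C = 166.2/279.00 = 0.5958 kJ/K.
ΔS_univ = −Q_H/T_H + Q_C/T_C = 0.0136 kJ/K (> 0, since η = 0.0608 < η_Carnot = 0.082).

ΔS_univ ≈ 0.0136 kJ/K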